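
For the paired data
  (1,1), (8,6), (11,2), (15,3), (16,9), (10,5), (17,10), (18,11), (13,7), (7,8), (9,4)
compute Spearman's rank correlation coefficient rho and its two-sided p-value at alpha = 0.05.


Step 1: Rank x and y separately (midranks; no ties here).
rank(x): 1->1, 8->3, 11->6, 15->8, 16->9, 10->5, 17->10, 18->11, 13->7, 7->2, 9->4
rank(y): 1->1, 6->6, 2->2, 3->3, 9->9, 5->5, 10->10, 11->11, 7->7, 8->8, 4->4
Step 2: d_i = R_x(i) - R_y(i); compute d_i^2.
  (1-1)^2=0, (3-6)^2=9, (6-2)^2=16, (8-3)^2=25, (9-9)^2=0, (5-5)^2=0, (10-10)^2=0, (11-11)^2=0, (7-7)^2=0, (2-8)^2=36, (4-4)^2=0
sum(d^2) = 86.
Step 3: rho = 1 - 6*86 / (11*(11^2 - 1)) = 1 - 516/1320 = 0.609091.
Step 4: Under H0, t = rho * sqrt((n-2)/(1-rho^2)) = 2.3040 ~ t(9).
Step 5: Two-sided p-value from the t-distribution with 9 df = 0.046696.
Step 6: alpha = 0.05. reject H0.

rho = 0.6091, p = 0.046696, reject H0 at alpha = 0.05.


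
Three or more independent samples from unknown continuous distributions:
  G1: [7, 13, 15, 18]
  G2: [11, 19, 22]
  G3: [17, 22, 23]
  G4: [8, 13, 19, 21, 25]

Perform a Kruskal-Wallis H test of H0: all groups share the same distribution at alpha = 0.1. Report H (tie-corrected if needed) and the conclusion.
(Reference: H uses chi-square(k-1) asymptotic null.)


Step 1: Combine all N = 15 observations and assign midranks.
sorted (value, group, rank): (7,G1,1), (8,G4,2), (11,G2,3), (13,G1,4.5), (13,G4,4.5), (15,G1,6), (17,G3,7), (18,G1,8), (19,G2,9.5), (19,G4,9.5), (21,G4,11), (22,G2,12.5), (22,G3,12.5), (23,G3,14), (25,G4,15)
Step 2: Sum ranks within each group.
R_1 = 19.5 (n_1 = 4)
R_2 = 25 (n_2 = 3)
R_3 = 33.5 (n_3 = 3)
R_4 = 42 (n_4 = 5)
Step 3: H = 12/(N(N+1)) * sum(R_i^2/n_i) - 3(N+1)
     = 12/(15*16) * (19.5^2/4 + 25^2/3 + 33.5^2/3 + 42^2/5) - 3*16
     = 0.050000 * 1030.28 - 48
     = 3.513958.
Step 4: Ties present; correction factor C = 1 - 18/(15^3 - 15) = 0.994643. Corrected H = 3.513958 / 0.994643 = 3.532885.
Step 5: Under H0, H ~ chi^2(3); p-value = 0.316522.
Step 6: alpha = 0.1. fail to reject H0.

H = 3.5329, df = 3, p = 0.316522, fail to reject H0.


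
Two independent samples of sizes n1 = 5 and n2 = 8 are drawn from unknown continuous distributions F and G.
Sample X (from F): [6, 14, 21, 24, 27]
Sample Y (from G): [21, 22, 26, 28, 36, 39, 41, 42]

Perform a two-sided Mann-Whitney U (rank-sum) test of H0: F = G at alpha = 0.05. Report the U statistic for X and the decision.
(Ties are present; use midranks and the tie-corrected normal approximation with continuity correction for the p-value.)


Step 1: Combine and sort all 13 observations; assign midranks.
sorted (value, group): (6,X), (14,X), (21,X), (21,Y), (22,Y), (24,X), (26,Y), (27,X), (28,Y), (36,Y), (39,Y), (41,Y), (42,Y)
ranks: 6->1, 14->2, 21->3.5, 21->3.5, 22->5, 24->6, 26->7, 27->8, 28->9, 36->10, 39->11, 41->12, 42->13
Step 2: Rank sum for X: R1 = 1 + 2 + 3.5 + 6 + 8 = 20.5.
Step 3: U_X = R1 - n1(n1+1)/2 = 20.5 - 5*6/2 = 20.5 - 15 = 5.5.
       U_Y = n1*n2 - U_X = 40 - 5.5 = 34.5.
Step 4: Ties are present, so use the tie-corrected normal approximation (with continuity correction) for the p-value.
Step 5: p-value = 0.040149; compare to alpha = 0.05. reject H0.

U_X = 5.5, p = 0.040149, reject H0 at alpha = 0.05.


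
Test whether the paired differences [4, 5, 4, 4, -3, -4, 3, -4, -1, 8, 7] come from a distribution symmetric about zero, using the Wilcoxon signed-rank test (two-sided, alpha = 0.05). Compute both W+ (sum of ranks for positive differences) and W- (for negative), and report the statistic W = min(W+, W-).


Step 1: Drop any zero differences (none here) and take |d_i|.
|d| = [4, 5, 4, 4, 3, 4, 3, 4, 1, 8, 7]
Step 2: Midrank |d_i| (ties get averaged ranks).
ranks: |4|->6, |5|->9, |4|->6, |4|->6, |3|->2.5, |4|->6, |3|->2.5, |4|->6, |1|->1, |8|->11, |7|->10
Step 3: Attach original signs; sum ranks with positive sign and with negative sign.
W+ = 6 + 9 + 6 + 6 + 2.5 + 11 + 10 = 50.5
W- = 2.5 + 6 + 6 + 1 = 15.5
(Check: W+ + W- = 66 should equal n(n+1)/2 = 66.)
Step 4: Test statistic W = min(W+, W-) = 15.5.
Step 5: Ties in |d|, so use the tie-corrected normal approximation.
        E[W] = n(n+1)/4 = 11*12/4 = 33.
        Tie groups: |d|=3 (t=2), |d|=4 (t=5); sum(t^3 - t) = 126.
        Var[W] = n(n+1)(2n+1)/24 - sum(t^3-t)/48 = 3036/24 - 126/48 = 123.875.
        z = (W - E[W]) / sqrt(Var[W]) = (15.5 - 33) / 11.1299 = -1.5723.
        Two-sided p = 2*Phi(z) = 0.115872.
Step 6: alpha = 0.05. fail to reject H0.

W+ = 50.5, W- = 15.5, W = min = 15.5, p = 0.115872, fail to reject H0.


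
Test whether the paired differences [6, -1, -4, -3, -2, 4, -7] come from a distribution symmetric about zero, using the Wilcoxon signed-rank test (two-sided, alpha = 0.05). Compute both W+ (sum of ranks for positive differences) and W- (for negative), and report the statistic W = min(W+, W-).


Step 1: Drop any zero differences (none here) and take |d_i|.
|d| = [6, 1, 4, 3, 2, 4, 7]
Step 2: Midrank |d_i| (ties get averaged ranks).
ranks: |6|->6, |1|->1, |4|->4.5, |3|->3, |2|->2, |4|->4.5, |7|->7
Step 3: Attach original signs; sum ranks with positive sign and with negative sign.
W+ = 6 + 4.5 = 10.5
W- = 1 + 4.5 + 3 + 2 + 7 = 17.5
(Check: W+ + W- = 28 should equal n(n+1)/2 = 28.)
Step 4: Test statistic W = min(W+, W-) = 10.5.
Step 5: Ties in |d|, so use the tie-corrected normal approximation.
        E[W] = n(n+1)/4 = 7*8/4 = 14.
        Tie groups: |d|=4 (t=2); sum(t^3 - t) = 6.
        Var[W] = n(n+1)(2n+1)/24 - sum(t^3-t)/48 = 840/24 - 6/48 = 34.875.
        z = (W - E[W]) / sqrt(Var[W]) = (10.5 - 14) / 5.9055 = -0.5927.
        Two-sided p = 2*Phi(z) = 0.553404.
Step 6: alpha = 0.05. fail to reject H0.

W+ = 10.5, W- = 17.5, W = min = 10.5, p = 0.553404, fail to reject H0.


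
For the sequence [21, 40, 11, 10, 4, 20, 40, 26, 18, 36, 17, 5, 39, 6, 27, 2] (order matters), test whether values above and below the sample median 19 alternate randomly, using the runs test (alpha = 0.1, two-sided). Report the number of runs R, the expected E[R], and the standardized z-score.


Step 1: Compute median = 19; label A = above, B = below.
Labels in order: AABBBAAABABBABAB  (n_A = 8, n_B = 8)
Step 2: Count runs R = 10.
Step 3: Under H0 (random ordering), E[R] = 2*n_A*n_B/(n_A+n_B) + 1 = 2*8*8/16 + 1 = 9.0000.
        Var[R] = 2*n_A*n_B*(2*n_A*n_B - n_A - n_B) / ((n_A+n_B)^2 * (n_A+n_B-1)) = 14336/3840 = 3.7333.
        SD[R] = 1.9322.
Step 4: Continuity-corrected z = (R - 0.5 - E[R]) / SD[R] = (10 - 0.5 - 9.0000) / 1.9322 = 0.2588.
Step 5: Two-sided p-value via normal approximation = 2*(1 - Phi(|z|)) = 0.795809.
Step 6: alpha = 0.1. fail to reject H0.

R = 10, z = 0.2588, p = 0.795809, fail to reject H0.


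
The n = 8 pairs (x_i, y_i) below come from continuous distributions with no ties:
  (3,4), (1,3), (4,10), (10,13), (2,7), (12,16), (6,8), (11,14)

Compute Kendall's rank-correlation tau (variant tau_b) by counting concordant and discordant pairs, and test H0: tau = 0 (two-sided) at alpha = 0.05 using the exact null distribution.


Step 1: Enumerate the 28 unordered pairs (i,j) with i<j and classify each by sign(x_j-x_i) * sign(y_j-y_i).
  (1,2):dx=-2,dy=-1->C; (1,3):dx=+1,dy=+6->C; (1,4):dx=+7,dy=+9->C; (1,5):dx=-1,dy=+3->D
  (1,6):dx=+9,dy=+12->C; (1,7):dx=+3,dy=+4->C; (1,8):dx=+8,dy=+10->C; (2,3):dx=+3,dy=+7->C
  (2,4):dx=+9,dy=+10->C; (2,5):dx=+1,dy=+4->C; (2,6):dx=+11,dy=+13->C; (2,7):dx=+5,dy=+5->C
  (2,8):dx=+10,dy=+11->C; (3,4):dx=+6,dy=+3->C; (3,5):dx=-2,dy=-3->C; (3,6):dx=+8,dy=+6->C
  (3,7):dx=+2,dy=-2->D; (3,8):dx=+7,dy=+4->C; (4,5):dx=-8,dy=-6->C; (4,6):dx=+2,dy=+3->C
  (4,7):dx=-4,dy=-5->C; (4,8):dx=+1,dy=+1->C; (5,6):dx=+10,dy=+9->C; (5,7):dx=+4,dy=+1->C
  (5,8):dx=+9,dy=+7->C; (6,7):dx=-6,dy=-8->C; (6,8):dx=-1,dy=-2->C; (7,8):dx=+5,dy=+6->C
Step 2: C = 26, D = 2, total pairs = 28.
Step 3: tau = (C - D)/(n(n-1)/2) = (26 - 2)/28 = 0.857143.
Step 4: Exact two-sided p-value (enumerate n! = 40320 permutations of y under H0): p = 0.001736.
Step 5: alpha = 0.05. reject H0.

tau_b = 0.8571 (C=26, D=2), p = 0.001736, reject H0.


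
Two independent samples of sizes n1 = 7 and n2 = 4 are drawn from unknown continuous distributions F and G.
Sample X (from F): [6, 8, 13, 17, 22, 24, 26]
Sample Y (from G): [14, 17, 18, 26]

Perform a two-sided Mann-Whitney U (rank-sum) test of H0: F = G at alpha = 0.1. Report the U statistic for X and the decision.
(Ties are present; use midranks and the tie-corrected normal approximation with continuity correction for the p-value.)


Step 1: Combine and sort all 11 observations; assign midranks.
sorted (value, group): (6,X), (8,X), (13,X), (14,Y), (17,X), (17,Y), (18,Y), (22,X), (24,X), (26,X), (26,Y)
ranks: 6->1, 8->2, 13->3, 14->4, 17->5.5, 17->5.5, 18->7, 22->8, 24->9, 26->10.5, 26->10.5
Step 2: Rank sum for X: R1 = 1 + 2 + 3 + 5.5 + 8 + 9 + 10.5 = 39.
Step 3: U_X = R1 - n1(n1+1)/2 = 39 - 7*8/2 = 39 - 28 = 11.
       U_Y = n1*n2 - U_X = 28 - 11 = 17.
Step 4: Ties are present, so use the tie-corrected normal approximation (with continuity correction) for the p-value.
Step 5: p-value = 0.635059; compare to alpha = 0.1. fail to reject H0.

U_X = 11, p = 0.635059, fail to reject H0 at alpha = 0.1.


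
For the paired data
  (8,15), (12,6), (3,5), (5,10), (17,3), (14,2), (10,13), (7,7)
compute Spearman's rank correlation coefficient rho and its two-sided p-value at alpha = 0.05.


Step 1: Rank x and y separately (midranks; no ties here).
rank(x): 8->4, 12->6, 3->1, 5->2, 17->8, 14->7, 10->5, 7->3
rank(y): 15->8, 6->4, 5->3, 10->6, 3->2, 2->1, 13->7, 7->5
Step 2: d_i = R_x(i) - R_y(i); compute d_i^2.
  (4-8)^2=16, (6-4)^2=4, (1-3)^2=4, (2-6)^2=16, (8-2)^2=36, (7-1)^2=36, (5-7)^2=4, (3-5)^2=4
sum(d^2) = 120.
Step 3: rho = 1 - 6*120 / (8*(8^2 - 1)) = 1 - 720/504 = -0.428571.
Step 4: Under H0, t = rho * sqrt((n-2)/(1-rho^2)) = -1.1619 ~ t(6).
Step 5: Two-sided p-value from the t-distribution with 6 df = 0.289403.
Step 6: alpha = 0.05. fail to reject H0.

rho = -0.4286, p = 0.289403, fail to reject H0 at alpha = 0.05.


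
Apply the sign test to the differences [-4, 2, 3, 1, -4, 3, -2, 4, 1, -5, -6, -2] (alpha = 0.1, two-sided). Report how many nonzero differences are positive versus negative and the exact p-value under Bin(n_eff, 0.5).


Step 1: Discard zero differences. Original n = 12; n_eff = number of nonzero differences = 12.
Nonzero differences (with sign): -4, +2, +3, +1, -4, +3, -2, +4, +1, -5, -6, -2
Step 2: Count signs: positive = 6, negative = 6.
Step 3: Under H0: P(positive) = 0.5, so the number of positives S ~ Bin(12, 0.5).
Step 4: Two-sided exact p-value = sum of Bin(12,0.5) probabilities at or below the observed probability = 1.000000.
Step 5: alpha = 0.1. fail to reject H0.

n_eff = 12, pos = 6, neg = 6, p = 1.000000, fail to reject H0.


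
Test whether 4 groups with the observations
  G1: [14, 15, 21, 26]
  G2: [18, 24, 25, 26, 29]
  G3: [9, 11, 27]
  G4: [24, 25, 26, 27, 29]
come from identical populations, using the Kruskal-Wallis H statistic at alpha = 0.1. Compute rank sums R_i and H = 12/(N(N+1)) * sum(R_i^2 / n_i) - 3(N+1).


Step 1: Combine all N = 17 observations and assign midranks.
sorted (value, group, rank): (9,G3,1), (11,G3,2), (14,G1,3), (15,G1,4), (18,G2,5), (21,G1,6), (24,G2,7.5), (24,G4,7.5), (25,G2,9.5), (25,G4,9.5), (26,G1,12), (26,G2,12), (26,G4,12), (27,G3,14.5), (27,G4,14.5), (29,G2,16.5), (29,G4,16.5)
Step 2: Sum ranks within each group.
R_1 = 25 (n_1 = 4)
R_2 = 50.5 (n_2 = 5)
R_3 = 17.5 (n_3 = 3)
R_4 = 60 (n_4 = 5)
Step 3: H = 12/(N(N+1)) * sum(R_i^2/n_i) - 3(N+1)
     = 12/(17*18) * (25^2/4 + 50.5^2/5 + 17.5^2/3 + 60^2/5) - 3*18
     = 0.039216 * 1488.38 - 54
     = 4.367974.
Step 4: Ties present; correction factor C = 1 - 48/(17^3 - 17) = 0.990196. Corrected H = 4.367974 / 0.990196 = 4.411221.
Step 5: Under H0, H ~ chi^2(3); p-value = 0.220347.
Step 6: alpha = 0.1. fail to reject H0.

H = 4.4112, df = 3, p = 0.220347, fail to reject H0.


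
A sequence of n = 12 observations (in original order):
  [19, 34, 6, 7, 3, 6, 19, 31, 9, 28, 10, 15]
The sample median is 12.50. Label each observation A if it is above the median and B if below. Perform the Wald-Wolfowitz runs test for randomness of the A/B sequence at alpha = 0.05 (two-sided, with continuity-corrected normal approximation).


Step 1: Compute median = 12.50; label A = above, B = below.
Labels in order: AABBBBAABABA  (n_A = 6, n_B = 6)
Step 2: Count runs R = 7.
Step 3: Under H0 (random ordering), E[R] = 2*n_A*n_B/(n_A+n_B) + 1 = 2*6*6/12 + 1 = 7.0000.
        Var[R] = 2*n_A*n_B*(2*n_A*n_B - n_A - n_B) / ((n_A+n_B)^2 * (n_A+n_B-1)) = 4320/1584 = 2.7273.
        SD[R] = 1.6514.
Step 4: R = E[R], so z = 0 with no continuity correction.
Step 5: Two-sided p-value via normal approximation = 2*(1 - Phi(|z|)) = 1.000000.
Step 6: alpha = 0.05. fail to reject H0.

R = 7, z = 0.0000, p = 1.000000, fail to reject H0.


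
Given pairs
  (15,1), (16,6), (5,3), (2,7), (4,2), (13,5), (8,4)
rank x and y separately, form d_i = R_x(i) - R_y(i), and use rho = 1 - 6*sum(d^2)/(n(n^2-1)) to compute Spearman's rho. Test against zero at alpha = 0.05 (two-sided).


Step 1: Rank x and y separately (midranks; no ties here).
rank(x): 15->6, 16->7, 5->3, 2->1, 4->2, 13->5, 8->4
rank(y): 1->1, 6->6, 3->3, 7->7, 2->2, 5->5, 4->4
Step 2: d_i = R_x(i) - R_y(i); compute d_i^2.
  (6-1)^2=25, (7-6)^2=1, (3-3)^2=0, (1-7)^2=36, (2-2)^2=0, (5-5)^2=0, (4-4)^2=0
sum(d^2) = 62.
Step 3: rho = 1 - 6*62 / (7*(7^2 - 1)) = 1 - 372/336 = -0.107143.
Step 4: Under H0, t = rho * sqrt((n-2)/(1-rho^2)) = -0.2410 ~ t(5).
Step 5: Two-sided p-value from the t-distribution with 5 df = 0.819151.
Step 6: alpha = 0.05. fail to reject H0.

rho = -0.1071, p = 0.819151, fail to reject H0 at alpha = 0.05.


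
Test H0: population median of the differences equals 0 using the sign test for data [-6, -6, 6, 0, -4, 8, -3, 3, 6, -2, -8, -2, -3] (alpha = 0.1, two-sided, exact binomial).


Step 1: Discard zero differences. Original n = 13; n_eff = number of nonzero differences = 12.
Nonzero differences (with sign): -6, -6, +6, -4, +8, -3, +3, +6, -2, -8, -2, -3
Step 2: Count signs: positive = 4, negative = 8.
Step 3: Under H0: P(positive) = 0.5, so the number of positives S ~ Bin(12, 0.5).
Step 4: Two-sided exact p-value = sum of Bin(12,0.5) probabilities at or below the observed probability = 0.387695.
Step 5: alpha = 0.1. fail to reject H0.

n_eff = 12, pos = 4, neg = 8, p = 0.387695, fail to reject H0.


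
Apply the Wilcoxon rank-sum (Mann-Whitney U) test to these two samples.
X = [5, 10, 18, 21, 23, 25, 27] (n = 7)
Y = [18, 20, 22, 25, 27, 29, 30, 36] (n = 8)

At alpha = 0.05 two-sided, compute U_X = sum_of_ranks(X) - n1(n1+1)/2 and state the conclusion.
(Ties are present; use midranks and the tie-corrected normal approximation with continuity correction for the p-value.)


Step 1: Combine and sort all 15 observations; assign midranks.
sorted (value, group): (5,X), (10,X), (18,X), (18,Y), (20,Y), (21,X), (22,Y), (23,X), (25,X), (25,Y), (27,X), (27,Y), (29,Y), (30,Y), (36,Y)
ranks: 5->1, 10->2, 18->3.5, 18->3.5, 20->5, 21->6, 22->7, 23->8, 25->9.5, 25->9.5, 27->11.5, 27->11.5, 29->13, 30->14, 36->15
Step 2: Rank sum for X: R1 = 1 + 2 + 3.5 + 6 + 8 + 9.5 + 11.5 = 41.5.
Step 3: U_X = R1 - n1(n1+1)/2 = 41.5 - 7*8/2 = 41.5 - 28 = 13.5.
       U_Y = n1*n2 - U_X = 56 - 13.5 = 42.5.
Step 4: Ties are present, so use the tie-corrected normal approximation (with continuity correction) for the p-value.
Step 5: p-value = 0.104260; compare to alpha = 0.05. fail to reject H0.

U_X = 13.5, p = 0.104260, fail to reject H0 at alpha = 0.05.


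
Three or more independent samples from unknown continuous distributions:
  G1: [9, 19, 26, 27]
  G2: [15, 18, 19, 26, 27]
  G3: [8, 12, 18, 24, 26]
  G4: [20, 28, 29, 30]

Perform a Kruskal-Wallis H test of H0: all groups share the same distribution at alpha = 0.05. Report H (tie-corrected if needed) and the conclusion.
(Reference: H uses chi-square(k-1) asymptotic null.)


Step 1: Combine all N = 18 observations and assign midranks.
sorted (value, group, rank): (8,G3,1), (9,G1,2), (12,G3,3), (15,G2,4), (18,G2,5.5), (18,G3,5.5), (19,G1,7.5), (19,G2,7.5), (20,G4,9), (24,G3,10), (26,G1,12), (26,G2,12), (26,G3,12), (27,G1,14.5), (27,G2,14.5), (28,G4,16), (29,G4,17), (30,G4,18)
Step 2: Sum ranks within each group.
R_1 = 36 (n_1 = 4)
R_2 = 43.5 (n_2 = 5)
R_3 = 31.5 (n_3 = 5)
R_4 = 60 (n_4 = 4)
Step 3: H = 12/(N(N+1)) * sum(R_i^2/n_i) - 3(N+1)
     = 12/(18*19) * (36^2/4 + 43.5^2/5 + 31.5^2/5 + 60^2/4) - 3*19
     = 0.035088 * 1800.9 - 57
     = 6.189474.
Step 4: Ties present; correction factor C = 1 - 42/(18^3 - 18) = 0.992776. Corrected H = 6.189474 / 0.992776 = 6.234511.
Step 5: Under H0, H ~ chi^2(3); p-value = 0.100742.
Step 6: alpha = 0.05. fail to reject H0.

H = 6.2345, df = 3, p = 0.100742, fail to reject H0.


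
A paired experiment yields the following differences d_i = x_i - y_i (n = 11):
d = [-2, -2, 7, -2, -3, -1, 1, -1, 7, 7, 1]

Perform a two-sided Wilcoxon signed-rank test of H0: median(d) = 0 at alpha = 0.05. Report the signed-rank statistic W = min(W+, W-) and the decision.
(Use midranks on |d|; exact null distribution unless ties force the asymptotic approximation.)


Step 1: Drop any zero differences (none here) and take |d_i|.
|d| = [2, 2, 7, 2, 3, 1, 1, 1, 7, 7, 1]
Step 2: Midrank |d_i| (ties get averaged ranks).
ranks: |2|->6, |2|->6, |7|->10, |2|->6, |3|->8, |1|->2.5, |1|->2.5, |1|->2.5, |7|->10, |7|->10, |1|->2.5
Step 3: Attach original signs; sum ranks with positive sign and with negative sign.
W+ = 10 + 2.5 + 10 + 10 + 2.5 = 35
W- = 6 + 6 + 6 + 8 + 2.5 + 2.5 = 31
(Check: W+ + W- = 66 should equal n(n+1)/2 = 66.)
Step 4: Test statistic W = min(W+, W-) = 31.
Step 5: Ties in |d|, so use the tie-corrected normal approximation.
        E[W] = n(n+1)/4 = 11*12/4 = 33.
        Tie groups: |d|=1 (t=4), |d|=2 (t=3), |d|=7 (t=3); sum(t^3 - t) = 108.
        Var[W] = n(n+1)(2n+1)/24 - sum(t^3-t)/48 = 3036/24 - 108/48 = 124.25.
        z = (W - E[W]) / sqrt(Var[W]) = (31 - 33) / 11.1467 = -0.1794.
        Two-sided p = 2*Phi(z) = 0.857604.
Step 6: alpha = 0.05. fail to reject H0.

W+ = 35, W- = 31, W = min = 31, p = 0.857604, fail to reject H0.


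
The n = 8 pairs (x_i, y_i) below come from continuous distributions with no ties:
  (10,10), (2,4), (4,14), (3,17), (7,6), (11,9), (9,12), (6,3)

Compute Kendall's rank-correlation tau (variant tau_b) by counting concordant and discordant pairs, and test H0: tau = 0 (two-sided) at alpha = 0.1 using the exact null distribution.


Step 1: Enumerate the 28 unordered pairs (i,j) with i<j and classify each by sign(x_j-x_i) * sign(y_j-y_i).
  (1,2):dx=-8,dy=-6->C; (1,3):dx=-6,dy=+4->D; (1,4):dx=-7,dy=+7->D; (1,5):dx=-3,dy=-4->C
  (1,6):dx=+1,dy=-1->D; (1,7):dx=-1,dy=+2->D; (1,8):dx=-4,dy=-7->C; (2,3):dx=+2,dy=+10->C
  (2,4):dx=+1,dy=+13->C; (2,5):dx=+5,dy=+2->C; (2,6):dx=+9,dy=+5->C; (2,7):dx=+7,dy=+8->C
  (2,8):dx=+4,dy=-1->D; (3,4):dx=-1,dy=+3->D; (3,5):dx=+3,dy=-8->D; (3,6):dx=+7,dy=-5->D
  (3,7):dx=+5,dy=-2->D; (3,8):dx=+2,dy=-11->D; (4,5):dx=+4,dy=-11->D; (4,6):dx=+8,dy=-8->D
  (4,7):dx=+6,dy=-5->D; (4,8):dx=+3,dy=-14->D; (5,6):dx=+4,dy=+3->C; (5,7):dx=+2,dy=+6->C
  (5,8):dx=-1,dy=-3->C; (6,7):dx=-2,dy=+3->D; (6,8):dx=-5,dy=-6->C; (7,8):dx=-3,dy=-9->C
Step 2: C = 13, D = 15, total pairs = 28.
Step 3: tau = (C - D)/(n(n-1)/2) = (13 - 15)/28 = -0.071429.
Step 4: Exact two-sided p-value (enumerate n! = 40320 permutations of y under H0): p = 0.904861.
Step 5: alpha = 0.1. fail to reject H0.

tau_b = -0.0714 (C=13, D=15), p = 0.904861, fail to reject H0.


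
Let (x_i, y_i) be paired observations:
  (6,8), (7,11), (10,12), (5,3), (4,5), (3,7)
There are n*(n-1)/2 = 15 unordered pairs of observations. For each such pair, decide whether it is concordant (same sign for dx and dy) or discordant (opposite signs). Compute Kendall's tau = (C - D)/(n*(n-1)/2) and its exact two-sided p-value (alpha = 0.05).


Step 1: Enumerate the 15 unordered pairs (i,j) with i<j and classify each by sign(x_j-x_i) * sign(y_j-y_i).
  (1,2):dx=+1,dy=+3->C; (1,3):dx=+4,dy=+4->C; (1,4):dx=-1,dy=-5->C; (1,5):dx=-2,dy=-3->C
  (1,6):dx=-3,dy=-1->C; (2,3):dx=+3,dy=+1->C; (2,4):dx=-2,dy=-8->C; (2,5):dx=-3,dy=-6->C
  (2,6):dx=-4,dy=-4->C; (3,4):dx=-5,dy=-9->C; (3,5):dx=-6,dy=-7->C; (3,6):dx=-7,dy=-5->C
  (4,5):dx=-1,dy=+2->D; (4,6):dx=-2,dy=+4->D; (5,6):dx=-1,dy=+2->D
Step 2: C = 12, D = 3, total pairs = 15.
Step 3: tau = (C - D)/(n(n-1)/2) = (12 - 3)/15 = 0.600000.
Step 4: Exact two-sided p-value (enumerate n! = 720 permutations of y under H0): p = 0.136111.
Step 5: alpha = 0.05. fail to reject H0.

tau_b = 0.6000 (C=12, D=3), p = 0.136111, fail to reject H0.


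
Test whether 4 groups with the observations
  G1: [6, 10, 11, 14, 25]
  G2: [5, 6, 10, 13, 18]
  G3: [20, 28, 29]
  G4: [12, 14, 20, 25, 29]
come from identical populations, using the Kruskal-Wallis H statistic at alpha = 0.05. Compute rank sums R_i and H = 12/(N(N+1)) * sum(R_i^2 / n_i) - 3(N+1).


Step 1: Combine all N = 18 observations and assign midranks.
sorted (value, group, rank): (5,G2,1), (6,G1,2.5), (6,G2,2.5), (10,G1,4.5), (10,G2,4.5), (11,G1,6), (12,G4,7), (13,G2,8), (14,G1,9.5), (14,G4,9.5), (18,G2,11), (20,G3,12.5), (20,G4,12.5), (25,G1,14.5), (25,G4,14.5), (28,G3,16), (29,G3,17.5), (29,G4,17.5)
Step 2: Sum ranks within each group.
R_1 = 37 (n_1 = 5)
R_2 = 27 (n_2 = 5)
R_3 = 46 (n_3 = 3)
R_4 = 61 (n_4 = 5)
Step 3: H = 12/(N(N+1)) * sum(R_i^2/n_i) - 3(N+1)
     = 12/(18*19) * (37^2/5 + 27^2/5 + 46^2/3 + 61^2/5) - 3*19
     = 0.035088 * 1869.13 - 57
     = 8.583626.
Step 4: Ties present; correction factor C = 1 - 36/(18^3 - 18) = 0.993808. Corrected H = 8.583626 / 0.993808 = 8.637106.
Step 5: Under H0, H ~ chi^2(3); p-value = 0.034526.
Step 6: alpha = 0.05. reject H0.

H = 8.6371, df = 3, p = 0.034526, reject H0.


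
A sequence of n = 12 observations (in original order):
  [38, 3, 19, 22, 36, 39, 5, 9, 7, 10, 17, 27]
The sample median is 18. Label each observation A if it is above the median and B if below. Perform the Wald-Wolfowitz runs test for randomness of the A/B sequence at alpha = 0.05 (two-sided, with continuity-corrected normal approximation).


Step 1: Compute median = 18; label A = above, B = below.
Labels in order: ABAAAABBBBBA  (n_A = 6, n_B = 6)
Step 2: Count runs R = 5.
Step 3: Under H0 (random ordering), E[R] = 2*n_A*n_B/(n_A+n_B) + 1 = 2*6*6/12 + 1 = 7.0000.
        Var[R] = 2*n_A*n_B*(2*n_A*n_B - n_A - n_B) / ((n_A+n_B)^2 * (n_A+n_B-1)) = 4320/1584 = 2.7273.
        SD[R] = 1.6514.
Step 4: Continuity-corrected z = (R + 0.5 - E[R]) / SD[R] = (5 + 0.5 - 7.0000) / 1.6514 = -0.9083.
Step 5: Two-sided p-value via normal approximation = 2*(1 - Phi(|z|)) = 0.363722.
Step 6: alpha = 0.05. fail to reject H0.

R = 5, z = -0.9083, p = 0.363722, fail to reject H0.


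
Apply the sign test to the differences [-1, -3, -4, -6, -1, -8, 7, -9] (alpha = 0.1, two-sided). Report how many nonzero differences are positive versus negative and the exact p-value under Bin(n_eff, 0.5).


Step 1: Discard zero differences. Original n = 8; n_eff = number of nonzero differences = 8.
Nonzero differences (with sign): -1, -3, -4, -6, -1, -8, +7, -9
Step 2: Count signs: positive = 1, negative = 7.
Step 3: Under H0: P(positive) = 0.5, so the number of positives S ~ Bin(8, 0.5).
Step 4: Two-sided exact p-value = sum of Bin(8,0.5) probabilities at or below the observed probability = 0.070312.
Step 5: alpha = 0.1. reject H0.

n_eff = 8, pos = 1, neg = 7, p = 0.070312, reject H0.


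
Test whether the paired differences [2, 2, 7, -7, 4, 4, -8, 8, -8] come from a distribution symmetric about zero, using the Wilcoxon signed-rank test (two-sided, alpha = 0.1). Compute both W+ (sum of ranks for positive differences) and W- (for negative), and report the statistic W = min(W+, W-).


Step 1: Drop any zero differences (none here) and take |d_i|.
|d| = [2, 2, 7, 7, 4, 4, 8, 8, 8]
Step 2: Midrank |d_i| (ties get averaged ranks).
ranks: |2|->1.5, |2|->1.5, |7|->5.5, |7|->5.5, |4|->3.5, |4|->3.5, |8|->8, |8|->8, |8|->8
Step 3: Attach original signs; sum ranks with positive sign and with negative sign.
W+ = 1.5 + 1.5 + 5.5 + 3.5 + 3.5 + 8 = 23.5
W- = 5.5 + 8 + 8 = 21.5
(Check: W+ + W- = 45 should equal n(n+1)/2 = 45.)
Step 4: Test statistic W = min(W+, W-) = 21.5.
Step 5: Ties in |d|, so use the tie-corrected normal approximation.
        E[W] = n(n+1)/4 = 9*10/4 = 22.5.
        Tie groups: |d|=2 (t=2), |d|=4 (t=2), |d|=7 (t=2), |d|=8 (t=3); sum(t^3 - t) = 42.
        Var[W] = n(n+1)(2n+1)/24 - sum(t^3-t)/48 = 1710/24 - 42/48 = 70.375.
        z = (W - E[W]) / sqrt(Var[W]) = (21.5 - 22.5) / 8.3890 = -0.1192.
        Two-sided p = 2*Phi(z) = 0.905114.
Step 6: alpha = 0.1. fail to reject H0.

W+ = 23.5, W- = 21.5, W = min = 21.5, p = 0.905114, fail to reject H0.


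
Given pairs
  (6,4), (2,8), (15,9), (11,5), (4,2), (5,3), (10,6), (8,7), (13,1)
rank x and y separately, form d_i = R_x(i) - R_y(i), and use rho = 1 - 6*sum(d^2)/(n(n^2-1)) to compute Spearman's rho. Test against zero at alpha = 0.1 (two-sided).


Step 1: Rank x and y separately (midranks; no ties here).
rank(x): 6->4, 2->1, 15->9, 11->7, 4->2, 5->3, 10->6, 8->5, 13->8
rank(y): 4->4, 8->8, 9->9, 5->5, 2->2, 3->3, 6->6, 7->7, 1->1
Step 2: d_i = R_x(i) - R_y(i); compute d_i^2.
  (4-4)^2=0, (1-8)^2=49, (9-9)^2=0, (7-5)^2=4, (2-2)^2=0, (3-3)^2=0, (6-6)^2=0, (5-7)^2=4, (8-1)^2=49
sum(d^2) = 106.
Step 3: rho = 1 - 6*106 / (9*(9^2 - 1)) = 1 - 636/720 = 0.116667.
Step 4: Under H0, t = rho * sqrt((n-2)/(1-rho^2)) = 0.3108 ~ t(7).
Step 5: Two-sided p-value from the t-distribution with 7 df = 0.765008.
Step 6: alpha = 0.1. fail to reject H0.

rho = 0.1167, p = 0.765008, fail to reject H0 at alpha = 0.1.


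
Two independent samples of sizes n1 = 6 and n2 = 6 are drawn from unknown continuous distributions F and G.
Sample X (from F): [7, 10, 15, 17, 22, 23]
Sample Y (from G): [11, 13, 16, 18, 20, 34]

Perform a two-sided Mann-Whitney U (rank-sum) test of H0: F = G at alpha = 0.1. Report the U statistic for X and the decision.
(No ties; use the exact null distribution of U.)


Step 1: Combine and sort all 12 observations; assign midranks.
sorted (value, group): (7,X), (10,X), (11,Y), (13,Y), (15,X), (16,Y), (17,X), (18,Y), (20,Y), (22,X), (23,X), (34,Y)
ranks: 7->1, 10->2, 11->3, 13->4, 15->5, 16->6, 17->7, 18->8, 20->9, 22->10, 23->11, 34->12
Step 2: Rank sum for X: R1 = 1 + 2 + 5 + 7 + 10 + 11 = 36.
Step 3: U_X = R1 - n1(n1+1)/2 = 36 - 6*7/2 = 36 - 21 = 15.
       U_Y = n1*n2 - U_X = 36 - 15 = 21.
Step 4: No ties, so the exact null distribution of U (based on enumerating the C(12,6) = 924 equally likely rank assignments) gives the two-sided p-value.
Step 5: p-value = 0.699134; compare to alpha = 0.1. fail to reject H0.

U_X = 15, p = 0.699134, fail to reject H0 at alpha = 0.1.


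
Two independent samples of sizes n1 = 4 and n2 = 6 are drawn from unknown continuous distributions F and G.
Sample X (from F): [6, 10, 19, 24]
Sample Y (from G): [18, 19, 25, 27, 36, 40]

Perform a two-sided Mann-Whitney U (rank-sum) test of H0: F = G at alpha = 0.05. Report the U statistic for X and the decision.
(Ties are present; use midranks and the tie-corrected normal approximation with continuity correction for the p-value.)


Step 1: Combine and sort all 10 observations; assign midranks.
sorted (value, group): (6,X), (10,X), (18,Y), (19,X), (19,Y), (24,X), (25,Y), (27,Y), (36,Y), (40,Y)
ranks: 6->1, 10->2, 18->3, 19->4.5, 19->4.5, 24->6, 25->7, 27->8, 36->9, 40->10
Step 2: Rank sum for X: R1 = 1 + 2 + 4.5 + 6 = 13.5.
Step 3: U_X = R1 - n1(n1+1)/2 = 13.5 - 4*5/2 = 13.5 - 10 = 3.5.
       U_Y = n1*n2 - U_X = 24 - 3.5 = 20.5.
Step 4: Ties are present, so use the tie-corrected normal approximation (with continuity correction) for the p-value.
Step 5: p-value = 0.087118; compare to alpha = 0.05. fail to reject H0.

U_X = 3.5, p = 0.087118, fail to reject H0 at alpha = 0.05.


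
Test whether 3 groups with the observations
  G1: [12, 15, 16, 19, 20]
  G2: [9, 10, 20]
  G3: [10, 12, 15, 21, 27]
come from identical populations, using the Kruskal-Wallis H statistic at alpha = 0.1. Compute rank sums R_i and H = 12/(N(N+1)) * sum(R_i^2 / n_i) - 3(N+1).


Step 1: Combine all N = 13 observations and assign midranks.
sorted (value, group, rank): (9,G2,1), (10,G2,2.5), (10,G3,2.5), (12,G1,4.5), (12,G3,4.5), (15,G1,6.5), (15,G3,6.5), (16,G1,8), (19,G1,9), (20,G1,10.5), (20,G2,10.5), (21,G3,12), (27,G3,13)
Step 2: Sum ranks within each group.
R_1 = 38.5 (n_1 = 5)
R_2 = 14 (n_2 = 3)
R_3 = 38.5 (n_3 = 5)
Step 3: H = 12/(N(N+1)) * sum(R_i^2/n_i) - 3(N+1)
     = 12/(13*14) * (38.5^2/5 + 14^2/3 + 38.5^2/5) - 3*14
     = 0.065934 * 658.233 - 42
     = 1.400000.
Step 4: Ties present; correction factor C = 1 - 24/(13^3 - 13) = 0.989011. Corrected H = 1.400000 / 0.989011 = 1.415556.
Step 5: Under H0, H ~ chi^2(2); p-value = 0.492738.
Step 6: alpha = 0.1. fail to reject H0.

H = 1.4156, df = 2, p = 0.492738, fail to reject H0.


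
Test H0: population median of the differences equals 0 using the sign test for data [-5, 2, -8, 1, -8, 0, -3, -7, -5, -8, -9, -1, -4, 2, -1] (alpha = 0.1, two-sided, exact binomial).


Step 1: Discard zero differences. Original n = 15; n_eff = number of nonzero differences = 14.
Nonzero differences (with sign): -5, +2, -8, +1, -8, -3, -7, -5, -8, -9, -1, -4, +2, -1
Step 2: Count signs: positive = 3, negative = 11.
Step 3: Under H0: P(positive) = 0.5, so the number of positives S ~ Bin(14, 0.5).
Step 4: Two-sided exact p-value = sum of Bin(14,0.5) probabilities at or below the observed probability = 0.057373.
Step 5: alpha = 0.1. reject H0.

n_eff = 14, pos = 3, neg = 11, p = 0.057373, reject H0.


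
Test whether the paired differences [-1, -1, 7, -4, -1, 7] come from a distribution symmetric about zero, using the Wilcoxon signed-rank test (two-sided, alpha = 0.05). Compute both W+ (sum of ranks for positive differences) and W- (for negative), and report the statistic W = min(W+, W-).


Step 1: Drop any zero differences (none here) and take |d_i|.
|d| = [1, 1, 7, 4, 1, 7]
Step 2: Midrank |d_i| (ties get averaged ranks).
ranks: |1|->2, |1|->2, |7|->5.5, |4|->4, |1|->2, |7|->5.5
Step 3: Attach original signs; sum ranks with positive sign and with negative sign.
W+ = 5.5 + 5.5 = 11
W- = 2 + 2 + 4 + 2 = 10
(Check: W+ + W- = 21 should equal n(n+1)/2 = 21.)
Step 4: Test statistic W = min(W+, W-) = 10.
Step 5: Ties in |d|, so use the tie-corrected normal approximation.
        E[W] = n(n+1)/4 = 6*7/4 = 10.5.
        Tie groups: |d|=1 (t=3), |d|=7 (t=2); sum(t^3 - t) = 30.
        Var[W] = n(n+1)(2n+1)/24 - sum(t^3-t)/48 = 546/24 - 30/48 = 22.125.
        z = (W - E[W]) / sqrt(Var[W]) = (10 - 10.5) / 4.7037 = -0.1063.
        Two-sided p = 2*Phi(z) = 0.915345.
Step 6: alpha = 0.05. fail to reject H0.

W+ = 11, W- = 10, W = min = 10, p = 0.915345, fail to reject H0.


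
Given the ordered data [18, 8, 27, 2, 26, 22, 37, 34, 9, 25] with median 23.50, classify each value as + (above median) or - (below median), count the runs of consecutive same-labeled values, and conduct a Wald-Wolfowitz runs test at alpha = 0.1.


Step 1: Compute median = 23.50; label A = above, B = below.
Labels in order: BBABABAABA  (n_A = 5, n_B = 5)
Step 2: Count runs R = 8.
Step 3: Under H0 (random ordering), E[R] = 2*n_A*n_B/(n_A+n_B) + 1 = 2*5*5/10 + 1 = 6.0000.
        Var[R] = 2*n_A*n_B*(2*n_A*n_B - n_A - n_B) / ((n_A+n_B)^2 * (n_A+n_B-1)) = 2000/900 = 2.2222.
        SD[R] = 1.4907.
Step 4: Continuity-corrected z = (R - 0.5 - E[R]) / SD[R] = (8 - 0.5 - 6.0000) / 1.4907 = 1.0062.
Step 5: Two-sided p-value via normal approximation = 2*(1 - Phi(|z|)) = 0.314305.
Step 6: alpha = 0.1. fail to reject H0.

R = 8, z = 1.0062, p = 0.314305, fail to reject H0.


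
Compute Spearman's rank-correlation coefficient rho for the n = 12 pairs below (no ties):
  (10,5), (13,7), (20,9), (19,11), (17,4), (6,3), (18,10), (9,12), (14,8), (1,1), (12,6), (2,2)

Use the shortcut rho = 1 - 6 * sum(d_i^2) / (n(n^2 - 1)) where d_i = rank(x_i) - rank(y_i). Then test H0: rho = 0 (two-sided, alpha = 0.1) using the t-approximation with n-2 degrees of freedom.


Step 1: Rank x and y separately (midranks; no ties here).
rank(x): 10->5, 13->7, 20->12, 19->11, 17->9, 6->3, 18->10, 9->4, 14->8, 1->1, 12->6, 2->2
rank(y): 5->5, 7->7, 9->9, 11->11, 4->4, 3->3, 10->10, 12->12, 8->8, 1->1, 6->6, 2->2
Step 2: d_i = R_x(i) - R_y(i); compute d_i^2.
  (5-5)^2=0, (7-7)^2=0, (12-9)^2=9, (11-11)^2=0, (9-4)^2=25, (3-3)^2=0, (10-10)^2=0, (4-12)^2=64, (8-8)^2=0, (1-1)^2=0, (6-6)^2=0, (2-2)^2=0
sum(d^2) = 98.
Step 3: rho = 1 - 6*98 / (12*(12^2 - 1)) = 1 - 588/1716 = 0.657343.
Step 4: Under H0, t = rho * sqrt((n-2)/(1-rho^2)) = 2.7584 ~ t(10).
Step 5: Two-sided p-value from the t-distribution with 10 df = 0.020185.
Step 6: alpha = 0.1. reject H0.

rho = 0.6573, p = 0.020185, reject H0 at alpha = 0.1.


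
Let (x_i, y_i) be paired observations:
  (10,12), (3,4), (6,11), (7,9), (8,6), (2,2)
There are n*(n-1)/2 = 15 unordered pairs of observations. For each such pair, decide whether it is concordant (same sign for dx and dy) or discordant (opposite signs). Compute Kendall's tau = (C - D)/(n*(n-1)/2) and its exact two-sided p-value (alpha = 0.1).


Step 1: Enumerate the 15 unordered pairs (i,j) with i<j and classify each by sign(x_j-x_i) * sign(y_j-y_i).
  (1,2):dx=-7,dy=-8->C; (1,3):dx=-4,dy=-1->C; (1,4):dx=-3,dy=-3->C; (1,5):dx=-2,dy=-6->C
  (1,6):dx=-8,dy=-10->C; (2,3):dx=+3,dy=+7->C; (2,4):dx=+4,dy=+5->C; (2,5):dx=+5,dy=+2->C
  (2,6):dx=-1,dy=-2->C; (3,4):dx=+1,dy=-2->D; (3,5):dx=+2,dy=-5->D; (3,6):dx=-4,dy=-9->C
  (4,5):dx=+1,dy=-3->D; (4,6):dx=-5,dy=-7->C; (5,6):dx=-6,dy=-4->C
Step 2: C = 12, D = 3, total pairs = 15.
Step 3: tau = (C - D)/(n(n-1)/2) = (12 - 3)/15 = 0.600000.
Step 4: Exact two-sided p-value (enumerate n! = 720 permutations of y under H0): p = 0.136111.
Step 5: alpha = 0.1. fail to reject H0.

tau_b = 0.6000 (C=12, D=3), p = 0.136111, fail to reject H0.


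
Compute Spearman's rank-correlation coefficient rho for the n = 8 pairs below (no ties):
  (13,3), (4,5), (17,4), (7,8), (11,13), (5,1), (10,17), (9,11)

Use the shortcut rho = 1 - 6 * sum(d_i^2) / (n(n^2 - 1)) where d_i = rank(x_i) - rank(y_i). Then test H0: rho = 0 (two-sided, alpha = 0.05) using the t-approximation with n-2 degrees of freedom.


Step 1: Rank x and y separately (midranks; no ties here).
rank(x): 13->7, 4->1, 17->8, 7->3, 11->6, 5->2, 10->5, 9->4
rank(y): 3->2, 5->4, 4->3, 8->5, 13->7, 1->1, 17->8, 11->6
Step 2: d_i = R_x(i) - R_y(i); compute d_i^2.
  (7-2)^2=25, (1-4)^2=9, (8-3)^2=25, (3-5)^2=4, (6-7)^2=1, (2-1)^2=1, (5-8)^2=9, (4-6)^2=4
sum(d^2) = 78.
Step 3: rho = 1 - 6*78 / (8*(8^2 - 1)) = 1 - 468/504 = 0.071429.
Step 4: Under H0, t = rho * sqrt((n-2)/(1-rho^2)) = 0.1754 ~ t(6).
Step 5: Two-sided p-value from the t-distribution with 6 df = 0.866526.
Step 6: alpha = 0.05. fail to reject H0.

rho = 0.0714, p = 0.866526, fail to reject H0 at alpha = 0.05.


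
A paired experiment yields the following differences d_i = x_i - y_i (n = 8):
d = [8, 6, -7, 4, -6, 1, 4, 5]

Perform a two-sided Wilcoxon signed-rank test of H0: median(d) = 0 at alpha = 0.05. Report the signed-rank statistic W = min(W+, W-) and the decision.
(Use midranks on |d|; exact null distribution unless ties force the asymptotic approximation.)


Step 1: Drop any zero differences (none here) and take |d_i|.
|d| = [8, 6, 7, 4, 6, 1, 4, 5]
Step 2: Midrank |d_i| (ties get averaged ranks).
ranks: |8|->8, |6|->5.5, |7|->7, |4|->2.5, |6|->5.5, |1|->1, |4|->2.5, |5|->4
Step 3: Attach original signs; sum ranks with positive sign and with negative sign.
W+ = 8 + 5.5 + 2.5 + 1 + 2.5 + 4 = 23.5
W- = 7 + 5.5 = 12.5
(Check: W+ + W- = 36 should equal n(n+1)/2 = 36.)
Step 4: Test statistic W = min(W+, W-) = 12.5.
Step 5: Ties in |d|, so use the tie-corrected normal approximation.
        E[W] = n(n+1)/4 = 8*9/4 = 18.
        Tie groups: |d|=4 (t=2), |d|=6 (t=2); sum(t^3 - t) = 12.
        Var[W] = n(n+1)(2n+1)/24 - sum(t^3-t)/48 = 1224/24 - 12/48 = 50.75.
        z = (W - E[W]) / sqrt(Var[W]) = (12.5 - 18) / 7.1239 = -0.7720.
        Two-sided p = 2*Phi(z) = 0.440086.
Step 6: alpha = 0.05. fail to reject H0.

W+ = 23.5, W- = 12.5, W = min = 12.5, p = 0.440086, fail to reject H0.


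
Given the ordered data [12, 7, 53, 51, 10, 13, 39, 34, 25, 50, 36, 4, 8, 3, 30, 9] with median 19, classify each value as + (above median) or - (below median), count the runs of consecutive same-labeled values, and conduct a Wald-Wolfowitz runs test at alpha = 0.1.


Step 1: Compute median = 19; label A = above, B = below.
Labels in order: BBAABBAAAAABBBAB  (n_A = 8, n_B = 8)
Step 2: Count runs R = 7.
Step 3: Under H0 (random ordering), E[R] = 2*n_A*n_B/(n_A+n_B) + 1 = 2*8*8/16 + 1 = 9.0000.
        Var[R] = 2*n_A*n_B*(2*n_A*n_B - n_A - n_B) / ((n_A+n_B)^2 * (n_A+n_B-1)) = 14336/3840 = 3.7333.
        SD[R] = 1.9322.
Step 4: Continuity-corrected z = (R + 0.5 - E[R]) / SD[R] = (7 + 0.5 - 9.0000) / 1.9322 = -0.7763.
Step 5: Two-sided p-value via normal approximation = 2*(1 - Phi(|z|)) = 0.437558.
Step 6: alpha = 0.1. fail to reject H0.

R = 7, z = -0.7763, p = 0.437558, fail to reject H0.


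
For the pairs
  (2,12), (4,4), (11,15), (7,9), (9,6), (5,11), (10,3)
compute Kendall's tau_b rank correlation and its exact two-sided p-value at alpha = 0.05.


Step 1: Enumerate the 21 unordered pairs (i,j) with i<j and classify each by sign(x_j-x_i) * sign(y_j-y_i).
  (1,2):dx=+2,dy=-8->D; (1,3):dx=+9,dy=+3->C; (1,4):dx=+5,dy=-3->D; (1,5):dx=+7,dy=-6->D
  (1,6):dx=+3,dy=-1->D; (1,7):dx=+8,dy=-9->D; (2,3):dx=+7,dy=+11->C; (2,4):dx=+3,dy=+5->C
  (2,5):dx=+5,dy=+2->C; (2,6):dx=+1,dy=+7->C; (2,7):dx=+6,dy=-1->D; (3,4):dx=-4,dy=-6->C
  (3,5):dx=-2,dy=-9->C; (3,6):dx=-6,dy=-4->C; (3,7):dx=-1,dy=-12->C; (4,5):dx=+2,dy=-3->D
  (4,6):dx=-2,dy=+2->D; (4,7):dx=+3,dy=-6->D; (5,6):dx=-4,dy=+5->D; (5,7):dx=+1,dy=-3->D
  (6,7):dx=+5,dy=-8->D
Step 2: C = 9, D = 12, total pairs = 21.
Step 3: tau = (C - D)/(n(n-1)/2) = (9 - 12)/21 = -0.142857.
Step 4: Exact two-sided p-value (enumerate n! = 5040 permutations of y under H0): p = 0.772619.
Step 5: alpha = 0.05. fail to reject H0.

tau_b = -0.1429 (C=9, D=12), p = 0.772619, fail to reject H0.


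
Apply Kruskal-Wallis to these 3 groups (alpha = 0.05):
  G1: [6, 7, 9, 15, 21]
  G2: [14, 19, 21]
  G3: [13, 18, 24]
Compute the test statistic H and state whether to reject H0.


Step 1: Combine all N = 11 observations and assign midranks.
sorted (value, group, rank): (6,G1,1), (7,G1,2), (9,G1,3), (13,G3,4), (14,G2,5), (15,G1,6), (18,G3,7), (19,G2,8), (21,G1,9.5), (21,G2,9.5), (24,G3,11)
Step 2: Sum ranks within each group.
R_1 = 21.5 (n_1 = 5)
R_2 = 22.5 (n_2 = 3)
R_3 = 22 (n_3 = 3)
Step 3: H = 12/(N(N+1)) * sum(R_i^2/n_i) - 3(N+1)
     = 12/(11*12) * (21.5^2/5 + 22.5^2/3 + 22^2/3) - 3*12
     = 0.090909 * 422.533 - 36
     = 2.412121.
Step 4: Ties present; correction factor C = 1 - 6/(11^3 - 11) = 0.995455. Corrected H = 2.412121 / 0.995455 = 2.423135.
Step 5: Under H0, H ~ chi^2(2); p-value = 0.297730.
Step 6: alpha = 0.05. fail to reject H0.

H = 2.4231, df = 2, p = 0.297730, fail to reject H0.


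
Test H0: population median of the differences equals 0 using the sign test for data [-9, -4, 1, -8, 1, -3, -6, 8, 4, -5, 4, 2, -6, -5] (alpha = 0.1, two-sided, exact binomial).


Step 1: Discard zero differences. Original n = 14; n_eff = number of nonzero differences = 14.
Nonzero differences (with sign): -9, -4, +1, -8, +1, -3, -6, +8, +4, -5, +4, +2, -6, -5
Step 2: Count signs: positive = 6, negative = 8.
Step 3: Under H0: P(positive) = 0.5, so the number of positives S ~ Bin(14, 0.5).
Step 4: Two-sided exact p-value = sum of Bin(14,0.5) probabilities at or below the observed probability = 0.790527.
Step 5: alpha = 0.1. fail to reject H0.

n_eff = 14, pos = 6, neg = 8, p = 0.790527, fail to reject H0.


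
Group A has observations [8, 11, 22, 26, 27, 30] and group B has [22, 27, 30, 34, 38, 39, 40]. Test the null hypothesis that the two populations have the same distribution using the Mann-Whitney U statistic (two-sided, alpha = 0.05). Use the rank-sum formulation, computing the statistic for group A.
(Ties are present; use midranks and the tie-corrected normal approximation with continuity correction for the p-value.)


Step 1: Combine and sort all 13 observations; assign midranks.
sorted (value, group): (8,X), (11,X), (22,X), (22,Y), (26,X), (27,X), (27,Y), (30,X), (30,Y), (34,Y), (38,Y), (39,Y), (40,Y)
ranks: 8->1, 11->2, 22->3.5, 22->3.5, 26->5, 27->6.5, 27->6.5, 30->8.5, 30->8.5, 34->10, 38->11, 39->12, 40->13
Step 2: Rank sum for X: R1 = 1 + 2 + 3.5 + 5 + 6.5 + 8.5 = 26.5.
Step 3: U_X = R1 - n1(n1+1)/2 = 26.5 - 6*7/2 = 26.5 - 21 = 5.5.
       U_Y = n1*n2 - U_X = 42 - 5.5 = 36.5.
Step 4: Ties are present, so use the tie-corrected normal approximation (with continuity correction) for the p-value.
Step 5: p-value = 0.031418; compare to alpha = 0.05. reject H0.

U_X = 5.5, p = 0.031418, reject H0 at alpha = 0.05.
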